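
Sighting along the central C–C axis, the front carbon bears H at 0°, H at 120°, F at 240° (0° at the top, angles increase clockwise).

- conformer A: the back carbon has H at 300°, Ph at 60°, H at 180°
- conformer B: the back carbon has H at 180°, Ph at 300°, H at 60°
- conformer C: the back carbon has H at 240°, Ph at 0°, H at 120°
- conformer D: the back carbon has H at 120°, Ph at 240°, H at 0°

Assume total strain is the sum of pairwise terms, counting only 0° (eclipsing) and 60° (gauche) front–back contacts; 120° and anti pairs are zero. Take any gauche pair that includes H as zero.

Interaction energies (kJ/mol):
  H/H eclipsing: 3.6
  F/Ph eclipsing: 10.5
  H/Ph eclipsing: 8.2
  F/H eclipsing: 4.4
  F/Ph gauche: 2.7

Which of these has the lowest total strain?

A (staggered): no non-H gauche contacts → 0.0 kJ/mol.
B (staggered): F–Ph gauche; 2.7 = 2.7 kJ/mol.
C (eclipsed): H–Ph eclipsed, H–H eclipsed, F–H eclipsed; 8.2 + 3.6 + 4.4 = 16.2 kJ/mol.
D (eclipsed): H–H eclipsed, H–H eclipsed, F–Ph eclipsed; 3.6 + 3.6 + 10.5 = 17.7 kJ/mol.
A has the lowest total (0.0 kJ/mol).

A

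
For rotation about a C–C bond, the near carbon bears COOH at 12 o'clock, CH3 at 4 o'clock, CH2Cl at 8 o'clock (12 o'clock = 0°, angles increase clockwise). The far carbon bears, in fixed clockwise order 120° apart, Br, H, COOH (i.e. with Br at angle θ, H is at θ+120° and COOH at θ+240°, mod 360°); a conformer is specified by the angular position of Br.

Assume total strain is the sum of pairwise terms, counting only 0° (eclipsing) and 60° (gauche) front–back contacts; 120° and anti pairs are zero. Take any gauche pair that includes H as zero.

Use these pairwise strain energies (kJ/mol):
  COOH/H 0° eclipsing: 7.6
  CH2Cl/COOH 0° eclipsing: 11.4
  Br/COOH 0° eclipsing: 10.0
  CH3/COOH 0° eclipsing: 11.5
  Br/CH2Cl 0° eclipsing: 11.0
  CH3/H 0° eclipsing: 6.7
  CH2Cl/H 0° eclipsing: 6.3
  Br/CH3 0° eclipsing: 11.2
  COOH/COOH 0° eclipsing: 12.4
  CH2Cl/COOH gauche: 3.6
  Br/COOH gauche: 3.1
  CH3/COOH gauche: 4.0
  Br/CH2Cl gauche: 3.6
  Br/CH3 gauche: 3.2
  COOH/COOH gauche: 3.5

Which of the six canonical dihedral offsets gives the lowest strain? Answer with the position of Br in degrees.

60°

Br at 0° (eclipsed): COOH(0°)/Br(0°) eclipsed 10.0; CH3(120°)/H(120°) eclipsed 6.7; CH2Cl(240°)/COOH(240°) eclipsed 11.4 → 28.1 kJ/mol.
Br at 60° (staggered): COOH(0°)/Br(60°) gauche 3.1; COOH(0°)/COOH(300°) gauche 3.5; CH3(120°)/Br(60°) gauche 3.2; CH2Cl(240°)/COOH(300°) gauche 3.6 → 13.4 kJ/mol.
Br at 120° (eclipsed): COOH(0°)/COOH(0°) eclipsed 12.4; CH3(120°)/Br(120°) eclipsed 11.2; CH2Cl(240°)/H(240°) eclipsed 6.3 → 29.9 kJ/mol.
Br at 180° (staggered): COOH(0°)/COOH(60°) gauche 3.5; CH3(120°)/Br(180°) gauche 3.2; CH3(120°)/COOH(60°) gauche 4.0; CH2Cl(240°)/Br(180°) gauche 3.6 → 14.3 kJ/mol.
Br at 240° (eclipsed): COOH(0°)/H(0°) eclipsed 7.6; CH3(120°)/COOH(120°) eclipsed 11.5; CH2Cl(240°)/Br(240°) eclipsed 11.0 → 30.1 kJ/mol.
Br at 300° (staggered): COOH(0°)/Br(300°) gauche 3.1; CH3(120°)/COOH(180°) gauche 4.0; CH2Cl(240°)/Br(300°) gauche 3.6; CH2Cl(240°)/COOH(180°) gauche 3.6 → 14.3 kJ/mol.
The minimum (13.4 kJ/mol) occurs with Br at 60°.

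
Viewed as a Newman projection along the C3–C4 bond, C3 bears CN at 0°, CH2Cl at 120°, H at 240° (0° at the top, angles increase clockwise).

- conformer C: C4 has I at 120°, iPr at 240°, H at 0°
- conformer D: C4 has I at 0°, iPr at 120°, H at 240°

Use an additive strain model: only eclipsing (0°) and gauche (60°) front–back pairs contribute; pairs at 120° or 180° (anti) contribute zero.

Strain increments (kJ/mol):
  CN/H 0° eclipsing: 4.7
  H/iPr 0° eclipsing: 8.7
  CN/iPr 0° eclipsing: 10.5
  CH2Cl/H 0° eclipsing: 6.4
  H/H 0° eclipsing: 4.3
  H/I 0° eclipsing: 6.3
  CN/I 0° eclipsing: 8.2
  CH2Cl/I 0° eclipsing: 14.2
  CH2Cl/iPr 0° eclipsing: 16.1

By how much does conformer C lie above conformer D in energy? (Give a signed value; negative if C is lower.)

-1.0 kJ/mol

C (eclipsed): CN–H eclipsed, CH2Cl–I eclipsed, H–iPr eclipsed; 4.7 + 14.2 + 8.7 = 27.6 kJ/mol.
D (eclipsed): CN–I eclipsed, CH2Cl–iPr eclipsed, H–H eclipsed; 8.2 + 16.1 + 4.3 = 28.6 kJ/mol.
E(C) − E(D) = 27.6 − 28.6 = -1.0 kJ/mol.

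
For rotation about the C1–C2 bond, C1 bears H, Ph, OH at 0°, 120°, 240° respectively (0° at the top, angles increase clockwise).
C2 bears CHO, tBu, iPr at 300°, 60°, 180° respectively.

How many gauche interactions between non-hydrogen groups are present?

4

Non-H gauche pairs: Ph(120°)/tBu(60°); Ph(120°)/iPr(180°); OH(240°)/CHO(300°); OH(240°)/iPr(180°) — 4 interactions.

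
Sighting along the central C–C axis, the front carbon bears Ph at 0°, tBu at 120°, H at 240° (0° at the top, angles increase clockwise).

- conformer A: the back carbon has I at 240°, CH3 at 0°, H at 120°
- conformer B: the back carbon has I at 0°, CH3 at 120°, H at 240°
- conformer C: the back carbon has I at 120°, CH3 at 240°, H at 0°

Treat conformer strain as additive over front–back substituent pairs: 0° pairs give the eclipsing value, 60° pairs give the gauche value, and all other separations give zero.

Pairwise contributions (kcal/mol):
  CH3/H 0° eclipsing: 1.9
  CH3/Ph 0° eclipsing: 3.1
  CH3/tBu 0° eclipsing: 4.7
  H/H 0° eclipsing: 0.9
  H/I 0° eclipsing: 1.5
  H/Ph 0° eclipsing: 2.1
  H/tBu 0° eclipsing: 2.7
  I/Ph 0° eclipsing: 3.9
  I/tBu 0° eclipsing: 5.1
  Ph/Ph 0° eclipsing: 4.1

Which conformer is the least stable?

B

A (eclipsed): Ph–CH3 eclipsed, tBu–H eclipsed, H–I eclipsed; 3.1 + 2.7 + 1.5 = 7.3 kcal/mol.
B (eclipsed): Ph–I eclipsed, tBu–CH3 eclipsed, H–H eclipsed; 3.9 + 4.7 + 0.9 = 9.5 kcal/mol.
C (eclipsed): Ph–H eclipsed, tBu–I eclipsed, H–CH3 eclipsed; 2.1 + 5.1 + 1.9 = 9.1 kcal/mol.
B has the highest total (9.5 kcal/mol).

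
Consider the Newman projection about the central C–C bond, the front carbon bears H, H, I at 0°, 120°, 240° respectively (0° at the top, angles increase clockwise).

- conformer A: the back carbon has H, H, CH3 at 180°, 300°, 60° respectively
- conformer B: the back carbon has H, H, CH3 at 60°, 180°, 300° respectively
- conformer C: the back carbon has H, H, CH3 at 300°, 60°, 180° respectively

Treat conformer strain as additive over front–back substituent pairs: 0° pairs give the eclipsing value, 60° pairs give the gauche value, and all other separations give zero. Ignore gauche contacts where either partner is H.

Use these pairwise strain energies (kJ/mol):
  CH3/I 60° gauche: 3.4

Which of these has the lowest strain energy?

A (staggered): no non-H gauche contacts → 0.0 kJ/mol.
B is staggered. I at 240° is gauche with CH3 at 300° (3.4). Total 3.4 kJ/mol.
C is staggered. I at 240° is gauche with CH3 at 180° (3.4). Total 3.4 kJ/mol.
A has the lowest total (0.0 kJ/mol).

A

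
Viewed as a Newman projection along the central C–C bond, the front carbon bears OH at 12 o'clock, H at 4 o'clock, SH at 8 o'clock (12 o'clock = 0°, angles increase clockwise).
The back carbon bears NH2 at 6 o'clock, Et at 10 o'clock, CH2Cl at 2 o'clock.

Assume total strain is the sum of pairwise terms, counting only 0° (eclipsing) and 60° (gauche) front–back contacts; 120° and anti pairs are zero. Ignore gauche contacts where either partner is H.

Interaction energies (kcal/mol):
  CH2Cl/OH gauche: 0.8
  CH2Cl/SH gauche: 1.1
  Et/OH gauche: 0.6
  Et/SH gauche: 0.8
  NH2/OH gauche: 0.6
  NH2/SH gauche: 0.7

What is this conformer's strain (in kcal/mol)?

2.9 kcal/mol

This conformer (staggered): OH–Et gauche, OH–CH2Cl gauche, SH–NH2 gauche, SH–Et gauche; 0.6 + 0.8 + 0.7 + 0.8 = 2.9 kcal/mol.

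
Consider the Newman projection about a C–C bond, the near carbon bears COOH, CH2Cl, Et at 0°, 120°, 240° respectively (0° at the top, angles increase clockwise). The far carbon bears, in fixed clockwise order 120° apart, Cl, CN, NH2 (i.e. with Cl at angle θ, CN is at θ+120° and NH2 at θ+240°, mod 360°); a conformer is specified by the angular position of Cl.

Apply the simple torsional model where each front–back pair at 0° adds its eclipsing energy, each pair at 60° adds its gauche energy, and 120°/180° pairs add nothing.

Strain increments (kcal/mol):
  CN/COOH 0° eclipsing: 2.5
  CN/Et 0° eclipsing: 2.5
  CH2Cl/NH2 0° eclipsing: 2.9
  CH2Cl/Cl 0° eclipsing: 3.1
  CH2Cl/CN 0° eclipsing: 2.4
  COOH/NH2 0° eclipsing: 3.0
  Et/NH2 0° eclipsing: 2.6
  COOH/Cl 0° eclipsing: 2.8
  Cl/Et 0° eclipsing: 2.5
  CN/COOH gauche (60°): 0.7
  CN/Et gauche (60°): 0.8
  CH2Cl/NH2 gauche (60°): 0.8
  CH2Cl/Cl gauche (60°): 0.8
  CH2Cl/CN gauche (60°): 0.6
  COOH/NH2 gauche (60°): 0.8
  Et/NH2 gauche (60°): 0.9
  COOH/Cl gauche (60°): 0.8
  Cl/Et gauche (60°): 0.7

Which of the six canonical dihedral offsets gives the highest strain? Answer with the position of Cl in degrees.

Cl at 0° (eclipsed): COOH–Cl eclipsed, CH2Cl–CN eclipsed, Et–NH2 eclipsed; 2.8 + 2.4 + 2.6 = 7.8 kcal/mol.
Cl at 60° (staggered): COOH–Cl gauche, COOH–NH2 gauche, CH2Cl–Cl gauche, CH2Cl–CN gauche, Et–CN gauche, Et–NH2 gauche; 0.8 + 0.8 + 0.8 + 0.6 + 0.8 + 0.9 = 4.7 kcal/mol.
Cl at 120° (eclipsed): COOH–NH2 eclipsed, CH2Cl–Cl eclipsed, Et–CN eclipsed; 3.0 + 3.1 + 2.5 = 8.6 kcal/mol.
Cl at 180° (staggered): COOH–CN gauche, COOH–NH2 gauche, CH2Cl–Cl gauche, CH2Cl–NH2 gauche, Et–Cl gauche, Et–CN gauche; 0.7 + 0.8 + 0.8 + 0.8 + 0.7 + 0.8 = 4.6 kcal/mol.
Cl at 240° (eclipsed): COOH–CN eclipsed, CH2Cl–NH2 eclipsed, Et–Cl eclipsed; 2.5 + 2.9 + 2.5 = 7.9 kcal/mol.
Cl at 300° (staggered): COOH–Cl gauche, COOH–CN gauche, CH2Cl–CN gauche, CH2Cl–NH2 gauche, Et–Cl gauche, Et–NH2 gauche; 0.8 + 0.7 + 0.6 + 0.8 + 0.7 + 0.9 = 4.5 kcal/mol.
The maximum (8.6 kcal/mol) occurs with Cl at 120°.

120°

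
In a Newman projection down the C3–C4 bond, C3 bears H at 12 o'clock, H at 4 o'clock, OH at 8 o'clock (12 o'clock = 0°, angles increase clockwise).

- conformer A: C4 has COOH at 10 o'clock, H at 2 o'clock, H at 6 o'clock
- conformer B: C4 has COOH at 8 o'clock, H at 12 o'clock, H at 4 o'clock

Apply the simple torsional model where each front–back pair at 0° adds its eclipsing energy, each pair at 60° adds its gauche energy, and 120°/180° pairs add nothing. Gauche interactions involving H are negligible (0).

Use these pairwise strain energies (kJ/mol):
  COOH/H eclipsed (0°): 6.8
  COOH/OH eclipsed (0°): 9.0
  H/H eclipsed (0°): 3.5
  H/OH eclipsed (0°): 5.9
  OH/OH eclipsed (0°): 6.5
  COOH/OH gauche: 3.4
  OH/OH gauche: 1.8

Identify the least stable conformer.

A is staggered. OH at 240° is gauche with COOH at 300° (3.4). Total 3.4 kJ/mol.
B is eclipsed. H at 0° is eclipsed with H at 0° (3.5); H at 120° is eclipsed with H at 120° (3.5); OH at 240° is eclipsed with COOH at 240° (9.0). Total 16.0 kJ/mol.
B has the highest total (16.0 kJ/mol).

B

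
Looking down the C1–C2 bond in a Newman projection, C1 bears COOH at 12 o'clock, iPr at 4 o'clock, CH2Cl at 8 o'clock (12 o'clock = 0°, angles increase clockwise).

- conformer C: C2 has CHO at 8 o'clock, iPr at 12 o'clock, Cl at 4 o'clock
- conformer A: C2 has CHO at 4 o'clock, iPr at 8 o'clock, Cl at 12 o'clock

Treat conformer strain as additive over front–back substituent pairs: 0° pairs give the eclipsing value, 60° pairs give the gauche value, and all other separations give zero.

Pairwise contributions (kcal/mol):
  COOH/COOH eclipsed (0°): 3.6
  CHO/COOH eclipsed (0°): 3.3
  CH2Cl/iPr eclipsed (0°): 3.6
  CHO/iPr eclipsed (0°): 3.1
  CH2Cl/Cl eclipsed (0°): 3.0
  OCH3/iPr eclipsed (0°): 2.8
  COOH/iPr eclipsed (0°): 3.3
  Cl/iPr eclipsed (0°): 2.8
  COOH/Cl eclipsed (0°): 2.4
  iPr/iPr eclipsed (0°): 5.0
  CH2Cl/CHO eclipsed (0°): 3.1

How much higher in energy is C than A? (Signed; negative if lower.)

C (eclipsed): COOH–iPr eclipsed, iPr–Cl eclipsed, CH2Cl–CHO eclipsed; 3.3 + 2.8 + 3.1 = 9.2 kcal/mol.
A (eclipsed): COOH–Cl eclipsed, iPr–CHO eclipsed, CH2Cl–iPr eclipsed; 2.4 + 3.1 + 3.6 = 9.1 kcal/mol.
E(C) − E(A) = 9.2 − 9.1 = +0.1 kcal/mol.

+0.1 kcal/mol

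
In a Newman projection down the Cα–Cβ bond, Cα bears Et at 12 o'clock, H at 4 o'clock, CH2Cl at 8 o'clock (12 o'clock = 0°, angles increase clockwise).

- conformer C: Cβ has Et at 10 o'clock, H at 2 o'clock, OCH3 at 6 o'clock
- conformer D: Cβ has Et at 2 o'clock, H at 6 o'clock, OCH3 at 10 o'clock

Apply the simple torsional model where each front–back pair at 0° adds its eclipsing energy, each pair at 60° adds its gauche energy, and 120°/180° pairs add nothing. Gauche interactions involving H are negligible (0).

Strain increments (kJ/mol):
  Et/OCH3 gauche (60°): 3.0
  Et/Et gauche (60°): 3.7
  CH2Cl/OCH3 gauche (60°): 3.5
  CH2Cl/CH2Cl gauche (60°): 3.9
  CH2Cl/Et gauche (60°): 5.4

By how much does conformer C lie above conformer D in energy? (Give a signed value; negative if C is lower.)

C (staggered): Et(0°)/Et(300°) gauche 3.7; CH2Cl(240°)/Et(300°) gauche 5.4; CH2Cl(240°)/OCH3(180°) gauche 3.5 → 12.6 kJ/mol.
D (staggered): Et(0°)/Et(60°) gauche 3.7; Et(0°)/OCH3(300°) gauche 3.0; CH2Cl(240°)/OCH3(300°) gauche 3.5 → 10.2 kJ/mol.
E(C) − E(D) = 12.6 − 10.2 = +2.4 kJ/mol.

+2.4 kJ/mol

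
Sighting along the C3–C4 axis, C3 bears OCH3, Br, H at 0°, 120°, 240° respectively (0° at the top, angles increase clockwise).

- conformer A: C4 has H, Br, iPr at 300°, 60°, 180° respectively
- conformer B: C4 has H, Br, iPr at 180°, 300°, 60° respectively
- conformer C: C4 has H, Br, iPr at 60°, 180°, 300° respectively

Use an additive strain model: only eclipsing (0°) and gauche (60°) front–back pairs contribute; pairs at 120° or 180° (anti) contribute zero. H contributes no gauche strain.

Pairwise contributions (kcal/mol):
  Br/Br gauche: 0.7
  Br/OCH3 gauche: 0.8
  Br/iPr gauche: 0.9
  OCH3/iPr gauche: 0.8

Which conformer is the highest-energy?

B

A is staggered. OCH3 at 0° is gauche with Br at 60° (0.8); Br at 120° is gauche with Br at 60° (0.7); Br at 120° is gauche with iPr at 180° (0.9). Total 2.4 kcal/mol.
B is staggered. OCH3 at 0° is gauche with Br at 300° (0.8); OCH3 at 0° is gauche with iPr at 60° (0.8); Br at 120° is gauche with iPr at 60° (0.9). Total 2.5 kcal/mol.
C is staggered. OCH3 at 0° is gauche with iPr at 300° (0.8); Br at 120° is gauche with Br at 180° (0.7). Total 1.5 kcal/mol.
B has the highest total (2.5 kcal/mol).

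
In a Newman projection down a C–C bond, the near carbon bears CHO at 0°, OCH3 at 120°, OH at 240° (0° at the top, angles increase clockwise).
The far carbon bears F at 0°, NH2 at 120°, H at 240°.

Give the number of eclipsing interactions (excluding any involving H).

2

Non-H eclipsing pairs: CHO(0°)/F(0°); OCH3(120°)/NH2(120°) — 2 interactions.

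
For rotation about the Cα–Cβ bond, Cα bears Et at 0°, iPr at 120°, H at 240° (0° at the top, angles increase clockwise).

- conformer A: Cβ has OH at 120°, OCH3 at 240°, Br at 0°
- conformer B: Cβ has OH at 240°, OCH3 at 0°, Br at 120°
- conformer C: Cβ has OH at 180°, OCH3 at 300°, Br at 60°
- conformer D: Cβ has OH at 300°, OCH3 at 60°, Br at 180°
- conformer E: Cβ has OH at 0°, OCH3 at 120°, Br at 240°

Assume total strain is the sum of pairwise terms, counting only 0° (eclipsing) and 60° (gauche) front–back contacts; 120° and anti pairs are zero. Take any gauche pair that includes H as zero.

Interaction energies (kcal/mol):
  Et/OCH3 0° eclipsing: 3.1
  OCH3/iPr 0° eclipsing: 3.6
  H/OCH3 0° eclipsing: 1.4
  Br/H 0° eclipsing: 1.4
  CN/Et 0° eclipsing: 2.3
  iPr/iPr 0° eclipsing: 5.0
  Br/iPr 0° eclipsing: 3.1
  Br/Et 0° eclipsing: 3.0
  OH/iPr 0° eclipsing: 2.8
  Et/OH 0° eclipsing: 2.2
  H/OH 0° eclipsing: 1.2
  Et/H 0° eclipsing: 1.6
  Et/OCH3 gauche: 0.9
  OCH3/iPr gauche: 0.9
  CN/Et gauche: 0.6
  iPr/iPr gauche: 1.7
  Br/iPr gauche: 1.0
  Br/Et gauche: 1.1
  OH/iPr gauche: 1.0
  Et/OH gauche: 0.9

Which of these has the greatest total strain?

A (eclipsed): Et(0°)/Br(0°) eclipsed 3.0; iPr(120°)/OH(120°) eclipsed 2.8; H(240°)/OCH3(240°) eclipsed 1.4 → 7.2 kcal/mol.
B (eclipsed): Et(0°)/OCH3(0°) eclipsed 3.1; iPr(120°)/Br(120°) eclipsed 3.1; H(240°)/OH(240°) eclipsed 1.2 → 7.4 kcal/mol.
C (staggered): Et(0°)/OCH3(300°) gauche 0.9; Et(0°)/Br(60°) gauche 1.1; iPr(120°)/OH(180°) gauche 1.0; iPr(120°)/Br(60°) gauche 1.0 → 4.0 kcal/mol.
D (staggered): Et(0°)/OH(300°) gauche 0.9; Et(0°)/OCH3(60°) gauche 0.9; iPr(120°)/OCH3(60°) gauche 0.9; iPr(120°)/Br(180°) gauche 1.0 → 3.7 kcal/mol.
E (eclipsed): Et(0°)/OH(0°) eclipsed 2.2; iPr(120°)/OCH3(120°) eclipsed 3.6; H(240°)/Br(240°) eclipsed 1.4 → 7.2 kcal/mol.
B has the highest total (7.4 kcal/mol).

B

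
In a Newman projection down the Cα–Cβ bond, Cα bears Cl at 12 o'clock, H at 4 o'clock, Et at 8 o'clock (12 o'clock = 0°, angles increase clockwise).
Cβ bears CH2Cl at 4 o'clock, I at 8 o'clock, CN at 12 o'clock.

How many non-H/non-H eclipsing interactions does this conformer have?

Non-H eclipsing pairs: Cl(0°)/CN(0°); Et(240°)/I(240°) — 2 interactions.

2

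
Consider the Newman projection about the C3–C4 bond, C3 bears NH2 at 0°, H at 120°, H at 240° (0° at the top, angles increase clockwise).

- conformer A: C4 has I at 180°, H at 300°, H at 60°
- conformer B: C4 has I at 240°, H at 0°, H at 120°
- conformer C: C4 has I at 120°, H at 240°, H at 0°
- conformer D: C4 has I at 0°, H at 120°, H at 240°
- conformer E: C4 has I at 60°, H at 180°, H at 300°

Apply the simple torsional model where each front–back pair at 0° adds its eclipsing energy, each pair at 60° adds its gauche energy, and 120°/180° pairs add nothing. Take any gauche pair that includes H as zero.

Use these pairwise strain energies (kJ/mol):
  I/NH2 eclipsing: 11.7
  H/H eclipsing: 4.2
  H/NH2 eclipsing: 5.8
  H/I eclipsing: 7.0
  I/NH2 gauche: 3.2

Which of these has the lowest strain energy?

A (staggered): no non-H gauche contacts → 0.0 kJ/mol.
B is eclipsed. NH2 at 0° is eclipsed with H at 0° (5.8); H at 120° is eclipsed with H at 120° (4.2); H at 240° is eclipsed with I at 240° (7.0). Total 17.0 kJ/mol.
C is eclipsed. NH2 at 0° is eclipsed with H at 0° (5.8); H at 120° is eclipsed with I at 120° (7.0); H at 240° is eclipsed with H at 240° (4.2). Total 17.0 kJ/mol.
D is eclipsed. NH2 at 0° is eclipsed with I at 0° (11.7); H at 120° is eclipsed with H at 120° (4.2); H at 240° is eclipsed with H at 240° (4.2). Total 20.1 kJ/mol.
E is staggered. NH2 at 0° is gauche with I at 60° (3.2). Total 3.2 kJ/mol.
A has the lowest total (0.0 kJ/mol).

A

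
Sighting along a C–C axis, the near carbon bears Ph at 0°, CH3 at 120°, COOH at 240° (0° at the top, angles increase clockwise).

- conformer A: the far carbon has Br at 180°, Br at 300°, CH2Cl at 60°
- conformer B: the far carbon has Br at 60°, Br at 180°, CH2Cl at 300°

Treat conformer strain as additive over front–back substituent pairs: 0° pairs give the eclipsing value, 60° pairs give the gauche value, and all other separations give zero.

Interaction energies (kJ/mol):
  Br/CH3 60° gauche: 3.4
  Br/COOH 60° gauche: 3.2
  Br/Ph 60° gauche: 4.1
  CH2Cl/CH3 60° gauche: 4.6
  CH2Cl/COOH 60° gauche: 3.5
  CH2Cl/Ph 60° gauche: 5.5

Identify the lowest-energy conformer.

A (staggered): Ph–Br gauche, Ph–CH2Cl gauche, CH3–Br gauche, CH3–CH2Cl gauche, COOH–Br gauche, COOH–Br gauche; 4.1 + 5.5 + 3.4 + 4.6 + 3.2 + 3.2 = 24.0 kJ/mol.
B (staggered): Ph–Br gauche, Ph–CH2Cl gauche, CH3–Br gauche, CH3–Br gauche, COOH–Br gauche, COOH–CH2Cl gauche; 4.1 + 5.5 + 3.4 + 3.4 + 3.2 + 3.5 = 23.1 kJ/mol.
B has the lowest total (23.1 kJ/mol).

B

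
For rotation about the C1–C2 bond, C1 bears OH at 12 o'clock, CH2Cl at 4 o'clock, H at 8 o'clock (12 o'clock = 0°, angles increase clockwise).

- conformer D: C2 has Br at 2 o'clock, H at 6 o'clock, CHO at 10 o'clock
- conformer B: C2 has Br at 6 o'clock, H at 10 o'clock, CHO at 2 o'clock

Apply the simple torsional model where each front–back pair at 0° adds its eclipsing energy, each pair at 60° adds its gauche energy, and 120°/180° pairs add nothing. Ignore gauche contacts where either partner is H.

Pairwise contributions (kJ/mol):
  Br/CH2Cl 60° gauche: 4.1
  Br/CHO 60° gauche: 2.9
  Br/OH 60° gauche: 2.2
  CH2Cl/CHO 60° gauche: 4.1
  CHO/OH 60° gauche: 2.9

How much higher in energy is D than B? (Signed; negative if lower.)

-1.9 kJ/mol

D (staggered): OH–Br gauche, OH–CHO gauche, CH2Cl–Br gauche; 2.2 + 2.9 + 4.1 = 9.2 kJ/mol.
B (staggered): OH–CHO gauche, CH2Cl–Br gauche, CH2Cl–CHO gauche; 2.9 + 4.1 + 4.1 = 11.1 kJ/mol.
E(D) − E(B) = 9.2 − 11.1 = -1.9 kJ/mol.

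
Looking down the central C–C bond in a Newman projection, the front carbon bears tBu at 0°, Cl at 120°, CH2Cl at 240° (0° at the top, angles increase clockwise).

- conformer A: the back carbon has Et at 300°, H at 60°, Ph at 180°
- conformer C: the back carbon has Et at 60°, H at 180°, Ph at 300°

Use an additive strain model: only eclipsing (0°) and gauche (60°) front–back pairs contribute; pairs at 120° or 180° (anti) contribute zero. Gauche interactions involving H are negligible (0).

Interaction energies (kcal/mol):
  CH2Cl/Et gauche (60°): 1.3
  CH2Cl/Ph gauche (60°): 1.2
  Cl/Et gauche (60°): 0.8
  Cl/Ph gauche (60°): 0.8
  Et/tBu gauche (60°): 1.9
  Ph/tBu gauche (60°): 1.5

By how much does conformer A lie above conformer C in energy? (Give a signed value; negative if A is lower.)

A (staggered): tBu(0°)/Et(300°) gauche 1.9; Cl(120°)/Ph(180°) gauche 0.8; CH2Cl(240°)/Et(300°) gauche 1.3; CH2Cl(240°)/Ph(180°) gauche 1.2 → 5.2 kcal/mol.
C (staggered): tBu(0°)/Et(60°) gauche 1.9; tBu(0°)/Ph(300°) gauche 1.5; Cl(120°)/Et(60°) gauche 0.8; CH2Cl(240°)/Ph(300°) gauche 1.2 → 5.4 kcal/mol.
E(A) − E(C) = 5.2 − 5.4 = -0.2 kcal/mol.

-0.2 kcal/mol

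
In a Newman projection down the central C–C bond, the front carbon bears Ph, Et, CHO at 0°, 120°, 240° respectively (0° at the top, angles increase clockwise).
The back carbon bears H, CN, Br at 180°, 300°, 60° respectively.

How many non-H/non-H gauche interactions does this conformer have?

Non-H gauche pairs: Ph(0°)/CN(300°); Ph(0°)/Br(60°); Et(120°)/Br(60°); CHO(240°)/CN(300°) — 4 interactions.

4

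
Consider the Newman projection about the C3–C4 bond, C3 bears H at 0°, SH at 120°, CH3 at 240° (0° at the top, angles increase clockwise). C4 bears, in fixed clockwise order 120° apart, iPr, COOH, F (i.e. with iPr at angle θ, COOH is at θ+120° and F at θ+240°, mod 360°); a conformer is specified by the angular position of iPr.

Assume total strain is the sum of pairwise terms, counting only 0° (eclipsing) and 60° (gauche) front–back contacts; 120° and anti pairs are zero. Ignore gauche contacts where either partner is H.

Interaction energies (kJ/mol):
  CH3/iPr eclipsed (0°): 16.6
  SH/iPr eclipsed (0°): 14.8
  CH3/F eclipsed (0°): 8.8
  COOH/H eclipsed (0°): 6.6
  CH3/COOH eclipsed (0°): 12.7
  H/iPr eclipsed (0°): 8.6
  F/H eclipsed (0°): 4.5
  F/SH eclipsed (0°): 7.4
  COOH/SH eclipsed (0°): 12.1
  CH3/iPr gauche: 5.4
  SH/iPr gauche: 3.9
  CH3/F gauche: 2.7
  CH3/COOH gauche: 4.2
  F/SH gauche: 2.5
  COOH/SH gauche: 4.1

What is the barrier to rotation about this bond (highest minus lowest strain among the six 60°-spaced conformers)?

17.3 kJ/mol

iPr at 0° (eclipsed): H–iPr eclipsed, SH–COOH eclipsed, CH3–F eclipsed; 8.6 + 12.1 + 8.8 = 29.5 kJ/mol.
iPr at 60° (staggered): SH–iPr gauche, SH–COOH gauche, CH3–COOH gauche, CH3–F gauche; 3.9 + 4.1 + 4.2 + 2.7 = 14.9 kJ/mol.
iPr at 120° (eclipsed): H–F eclipsed, SH–iPr eclipsed, CH3–COOH eclipsed; 4.5 + 14.8 + 12.7 = 32.0 kJ/mol.
iPr at 180° (staggered): SH–iPr gauche, SH–F gauche, CH3–iPr gauche, CH3–COOH gauche; 3.9 + 2.5 + 5.4 + 4.2 = 16.0 kJ/mol.
iPr at 240° (eclipsed): H–COOH eclipsed, SH–F eclipsed, CH3–iPr eclipsed; 6.6 + 7.4 + 16.6 = 30.6 kJ/mol.
iPr at 300° (staggered): SH–COOH gauche, SH–F gauche, CH3–iPr gauche, CH3–F gauche; 4.1 + 2.5 + 5.4 + 2.7 = 14.7 kJ/mol.
Max at 120° (32.0 kJ/mol), min at 300° (14.7 kJ/mol); barrier = 17.3 kJ/mol.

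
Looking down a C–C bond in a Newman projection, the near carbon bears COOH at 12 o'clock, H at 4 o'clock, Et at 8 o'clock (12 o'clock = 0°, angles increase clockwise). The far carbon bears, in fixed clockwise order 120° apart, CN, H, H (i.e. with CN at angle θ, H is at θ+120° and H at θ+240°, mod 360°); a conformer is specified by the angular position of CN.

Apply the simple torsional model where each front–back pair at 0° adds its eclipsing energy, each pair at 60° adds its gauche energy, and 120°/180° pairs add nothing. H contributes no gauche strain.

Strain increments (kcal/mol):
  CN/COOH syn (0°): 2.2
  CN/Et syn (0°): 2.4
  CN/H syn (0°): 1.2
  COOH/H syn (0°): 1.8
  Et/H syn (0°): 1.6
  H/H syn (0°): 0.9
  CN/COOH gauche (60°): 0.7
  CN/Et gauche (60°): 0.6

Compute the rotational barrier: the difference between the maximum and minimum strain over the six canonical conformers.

4.5 kcal/mol

CN at 0° (eclipsed): COOH–CN eclipsed, H–H eclipsed, Et–H eclipsed; 2.2 + 0.9 + 1.6 = 4.7 kcal/mol.
CN at 60° (staggered): COOH–CN gauche; 0.7 = 0.7 kcal/mol.
CN at 120° (eclipsed): COOH–H eclipsed, H–CN eclipsed, Et–H eclipsed; 1.8 + 1.2 + 1.6 = 4.6 kcal/mol.
CN at 180° (staggered): Et–CN gauche; 0.6 = 0.6 kcal/mol.
CN at 240° (eclipsed): COOH–H eclipsed, H–H eclipsed, Et–CN eclipsed; 1.8 + 0.9 + 2.4 = 5.1 kcal/mol.
CN at 300° (staggered): COOH–CN gauche, Et–CN gauche; 0.7 + 0.6 = 1.3 kcal/mol.
Max at 240° (5.1 kcal/mol), min at 180° (0.6 kcal/mol); barrier = 4.5 kcal/mol.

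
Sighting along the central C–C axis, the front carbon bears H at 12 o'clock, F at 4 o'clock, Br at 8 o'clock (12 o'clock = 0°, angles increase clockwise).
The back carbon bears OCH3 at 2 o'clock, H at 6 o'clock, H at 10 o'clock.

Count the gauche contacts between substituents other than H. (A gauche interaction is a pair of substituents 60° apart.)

1

Non-H gauche pairs: F(120°)/OCH3(60°) — 1 interaction.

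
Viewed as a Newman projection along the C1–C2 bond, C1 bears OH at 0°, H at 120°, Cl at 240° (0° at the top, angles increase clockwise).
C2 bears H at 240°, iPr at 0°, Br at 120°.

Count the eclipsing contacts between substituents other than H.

Non-H eclipsing pairs: OH(0°)/iPr(0°) — 1 interaction.

1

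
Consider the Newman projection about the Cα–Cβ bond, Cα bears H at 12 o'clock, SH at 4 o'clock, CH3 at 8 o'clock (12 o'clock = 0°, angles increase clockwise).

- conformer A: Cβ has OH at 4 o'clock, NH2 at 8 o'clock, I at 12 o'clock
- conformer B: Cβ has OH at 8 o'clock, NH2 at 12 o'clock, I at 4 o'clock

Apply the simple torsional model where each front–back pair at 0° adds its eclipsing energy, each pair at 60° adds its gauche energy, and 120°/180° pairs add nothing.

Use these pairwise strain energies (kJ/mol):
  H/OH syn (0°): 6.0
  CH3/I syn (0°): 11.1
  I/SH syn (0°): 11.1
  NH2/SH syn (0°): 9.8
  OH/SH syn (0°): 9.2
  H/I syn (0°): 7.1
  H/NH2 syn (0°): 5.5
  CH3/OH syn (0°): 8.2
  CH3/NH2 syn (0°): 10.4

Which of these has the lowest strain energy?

B

A (eclipsed): H(0°)/I(0°) eclipsed 7.1; SH(120°)/OH(120°) eclipsed 9.2; CH3(240°)/NH2(240°) eclipsed 10.4 → 26.7 kJ/mol.
B (eclipsed): H(0°)/NH2(0°) eclipsed 5.5; SH(120°)/I(120°) eclipsed 11.1; CH3(240°)/OH(240°) eclipsed 8.2 → 24.8 kJ/mol.
B has the lowest total (24.8 kJ/mol).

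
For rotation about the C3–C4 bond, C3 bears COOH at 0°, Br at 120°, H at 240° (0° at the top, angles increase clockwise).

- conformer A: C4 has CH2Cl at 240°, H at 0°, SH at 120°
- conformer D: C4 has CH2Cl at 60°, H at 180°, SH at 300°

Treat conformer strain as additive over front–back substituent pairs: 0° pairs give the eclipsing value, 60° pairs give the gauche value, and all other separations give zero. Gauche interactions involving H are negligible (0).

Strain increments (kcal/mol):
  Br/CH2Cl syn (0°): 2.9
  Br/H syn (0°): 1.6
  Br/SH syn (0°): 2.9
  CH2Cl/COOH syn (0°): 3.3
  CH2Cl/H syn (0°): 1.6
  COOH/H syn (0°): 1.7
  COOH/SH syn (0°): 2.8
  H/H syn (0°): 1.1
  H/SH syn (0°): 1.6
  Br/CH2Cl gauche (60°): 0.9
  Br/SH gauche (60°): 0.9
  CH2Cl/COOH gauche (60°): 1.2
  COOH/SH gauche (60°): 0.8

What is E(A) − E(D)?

+3.3 kcal/mol

A (eclipsed): COOH–H eclipsed, Br–SH eclipsed, H–CH2Cl eclipsed; 1.7 + 2.9 + 1.6 = 6.2 kcal/mol.
D (staggered): COOH–CH2Cl gauche, COOH–SH gauche, Br–CH2Cl gauche; 1.2 + 0.8 + 0.9 = 2.9 kcal/mol.
E(A) − E(D) = 6.2 − 2.9 = +3.3 kcal/mol.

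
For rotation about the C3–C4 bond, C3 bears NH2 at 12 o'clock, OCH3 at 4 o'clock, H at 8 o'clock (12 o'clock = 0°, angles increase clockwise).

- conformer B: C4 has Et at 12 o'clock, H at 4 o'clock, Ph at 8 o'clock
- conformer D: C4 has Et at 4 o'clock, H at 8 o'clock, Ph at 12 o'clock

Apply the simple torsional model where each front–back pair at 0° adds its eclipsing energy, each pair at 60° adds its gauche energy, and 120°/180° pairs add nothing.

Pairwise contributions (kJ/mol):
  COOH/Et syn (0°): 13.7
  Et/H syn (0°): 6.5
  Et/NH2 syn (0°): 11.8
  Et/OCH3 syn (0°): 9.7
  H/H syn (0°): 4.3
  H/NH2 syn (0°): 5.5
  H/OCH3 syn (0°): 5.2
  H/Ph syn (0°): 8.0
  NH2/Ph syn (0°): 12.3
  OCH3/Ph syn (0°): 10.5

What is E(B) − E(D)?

B (eclipsed): NH2(0°)/Et(0°) eclipsed 11.8; OCH3(120°)/H(120°) eclipsed 5.2; H(240°)/Ph(240°) eclipsed 8.0 → 25.0 kJ/mol.
D (eclipsed): NH2(0°)/Ph(0°) eclipsed 12.3; OCH3(120°)/Et(120°) eclipsed 9.7; H(240°)/H(240°) eclipsed 4.3 → 26.3 kJ/mol.
E(B) − E(D) = 25.0 − 26.3 = -1.3 kJ/mol.

-1.3 kJ/mol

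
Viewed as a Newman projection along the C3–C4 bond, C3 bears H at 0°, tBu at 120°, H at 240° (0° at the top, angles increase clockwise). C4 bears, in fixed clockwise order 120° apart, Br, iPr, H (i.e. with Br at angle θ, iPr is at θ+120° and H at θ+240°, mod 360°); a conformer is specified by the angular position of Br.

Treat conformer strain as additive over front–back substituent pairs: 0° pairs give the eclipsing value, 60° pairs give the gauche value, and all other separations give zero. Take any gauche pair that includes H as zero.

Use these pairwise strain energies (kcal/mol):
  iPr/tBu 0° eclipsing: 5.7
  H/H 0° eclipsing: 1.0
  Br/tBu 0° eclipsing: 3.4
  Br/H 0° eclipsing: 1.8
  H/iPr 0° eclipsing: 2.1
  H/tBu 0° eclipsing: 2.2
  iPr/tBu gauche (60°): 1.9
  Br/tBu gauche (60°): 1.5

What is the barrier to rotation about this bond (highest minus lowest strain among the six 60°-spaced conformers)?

Br at 0° (eclipsed): H(0°)/Br(0°) eclipsed 1.8; tBu(120°)/iPr(120°) eclipsed 5.7; H(240°)/H(240°) eclipsed 1.0 → 8.5 kcal/mol.
Br at 60° (staggered): tBu(120°)/Br(60°) gauche 1.5; tBu(120°)/iPr(180°) gauche 1.9 → 3.4 kcal/mol.
Br at 120° (eclipsed): H(0°)/H(0°) eclipsed 1.0; tBu(120°)/Br(120°) eclipsed 3.4; H(240°)/iPr(240°) eclipsed 2.1 → 6.5 kcal/mol.
Br at 180° (staggered): tBu(120°)/Br(180°) gauche 1.5 → 1.5 kcal/mol.
Br at 240° (eclipsed): H(0°)/iPr(0°) eclipsed 2.1; tBu(120°)/H(120°) eclipsed 2.2; H(240°)/Br(240°) eclipsed 1.8 → 6.1 kcal/mol.
Br at 300° (staggered): tBu(120°)/iPr(60°) gauche 1.9 → 1.9 kcal/mol.
Max at 0° (8.5 kcal/mol), min at 180° (1.5 kcal/mol); barrier = 7.0 kcal/mol.

7.0 kcal/mol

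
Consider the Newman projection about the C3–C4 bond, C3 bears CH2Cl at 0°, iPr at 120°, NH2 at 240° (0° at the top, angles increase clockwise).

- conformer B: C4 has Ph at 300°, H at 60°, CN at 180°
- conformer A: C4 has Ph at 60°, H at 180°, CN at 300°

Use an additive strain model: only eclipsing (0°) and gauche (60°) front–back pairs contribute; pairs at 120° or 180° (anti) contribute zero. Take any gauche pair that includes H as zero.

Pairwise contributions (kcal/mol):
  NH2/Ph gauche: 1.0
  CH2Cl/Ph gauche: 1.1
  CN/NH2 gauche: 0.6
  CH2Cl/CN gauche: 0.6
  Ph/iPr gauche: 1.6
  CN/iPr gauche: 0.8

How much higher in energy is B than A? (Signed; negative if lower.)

B (staggered): CH2Cl(0°)/Ph(300°) gauche 1.1; iPr(120°)/CN(180°) gauche 0.8; NH2(240°)/Ph(300°) gauche 1.0; NH2(240°)/CN(180°) gauche 0.6 → 3.5 kcal/mol.
A (staggered): CH2Cl(0°)/Ph(60°) gauche 1.1; CH2Cl(0°)/CN(300°) gauche 0.6; iPr(120°)/Ph(60°) gauche 1.6; NH2(240°)/CN(300°) gauche 0.6 → 3.9 kcal/mol.
E(B) − E(A) = 3.5 − 3.9 = -0.4 kcal/mol.

-0.4 kcal/mol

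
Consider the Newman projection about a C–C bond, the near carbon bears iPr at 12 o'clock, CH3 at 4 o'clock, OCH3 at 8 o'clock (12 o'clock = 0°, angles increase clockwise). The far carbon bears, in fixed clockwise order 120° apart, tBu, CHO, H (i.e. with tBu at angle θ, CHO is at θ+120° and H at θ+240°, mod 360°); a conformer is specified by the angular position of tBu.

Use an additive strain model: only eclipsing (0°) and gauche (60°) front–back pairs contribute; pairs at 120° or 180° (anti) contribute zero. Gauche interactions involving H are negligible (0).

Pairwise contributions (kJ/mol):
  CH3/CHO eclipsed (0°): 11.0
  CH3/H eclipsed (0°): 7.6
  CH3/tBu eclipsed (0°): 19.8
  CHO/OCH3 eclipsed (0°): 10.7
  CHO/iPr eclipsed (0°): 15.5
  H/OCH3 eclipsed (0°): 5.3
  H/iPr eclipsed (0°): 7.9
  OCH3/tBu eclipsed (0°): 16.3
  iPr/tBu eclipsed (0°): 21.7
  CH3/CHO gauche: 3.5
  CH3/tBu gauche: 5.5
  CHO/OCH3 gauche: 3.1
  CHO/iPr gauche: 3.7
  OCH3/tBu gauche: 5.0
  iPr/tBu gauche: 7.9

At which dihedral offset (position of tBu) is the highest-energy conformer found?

240°

tBu at 0° (eclipsed): iPr(0°)/tBu(0°) eclipsed 21.7; CH3(120°)/CHO(120°) eclipsed 11.0; OCH3(240°)/H(240°) eclipsed 5.3 → 38.0 kJ/mol.
tBu at 60° (staggered): iPr(0°)/tBu(60°) gauche 7.9; CH3(120°)/tBu(60°) gauche 5.5; CH3(120°)/CHO(180°) gauche 3.5; OCH3(240°)/CHO(180°) gauche 3.1 → 20.0 kJ/mol.
tBu at 120° (eclipsed): iPr(0°)/H(0°) eclipsed 7.9; CH3(120°)/tBu(120°) eclipsed 19.8; OCH3(240°)/CHO(240°) eclipsed 10.7 → 38.4 kJ/mol.
tBu at 180° (staggered): iPr(0°)/CHO(300°) gauche 3.7; CH3(120°)/tBu(180°) gauche 5.5; OCH3(240°)/tBu(180°) gauche 5.0; OCH3(240°)/CHO(300°) gauche 3.1 → 17.3 kJ/mol.
tBu at 240° (eclipsed): iPr(0°)/CHO(0°) eclipsed 15.5; CH3(120°)/H(120°) eclipsed 7.6; OCH3(240°)/tBu(240°) eclipsed 16.3 → 39.4 kJ/mol.
tBu at 300° (staggered): iPr(0°)/tBu(300°) gauche 7.9; iPr(0°)/CHO(60°) gauche 3.7; CH3(120°)/CHO(60°) gauche 3.5; OCH3(240°)/tBu(300°) gauche 5.0 → 20.1 kJ/mol.
The maximum (39.4 kJ/mol) occurs with tBu at 240°.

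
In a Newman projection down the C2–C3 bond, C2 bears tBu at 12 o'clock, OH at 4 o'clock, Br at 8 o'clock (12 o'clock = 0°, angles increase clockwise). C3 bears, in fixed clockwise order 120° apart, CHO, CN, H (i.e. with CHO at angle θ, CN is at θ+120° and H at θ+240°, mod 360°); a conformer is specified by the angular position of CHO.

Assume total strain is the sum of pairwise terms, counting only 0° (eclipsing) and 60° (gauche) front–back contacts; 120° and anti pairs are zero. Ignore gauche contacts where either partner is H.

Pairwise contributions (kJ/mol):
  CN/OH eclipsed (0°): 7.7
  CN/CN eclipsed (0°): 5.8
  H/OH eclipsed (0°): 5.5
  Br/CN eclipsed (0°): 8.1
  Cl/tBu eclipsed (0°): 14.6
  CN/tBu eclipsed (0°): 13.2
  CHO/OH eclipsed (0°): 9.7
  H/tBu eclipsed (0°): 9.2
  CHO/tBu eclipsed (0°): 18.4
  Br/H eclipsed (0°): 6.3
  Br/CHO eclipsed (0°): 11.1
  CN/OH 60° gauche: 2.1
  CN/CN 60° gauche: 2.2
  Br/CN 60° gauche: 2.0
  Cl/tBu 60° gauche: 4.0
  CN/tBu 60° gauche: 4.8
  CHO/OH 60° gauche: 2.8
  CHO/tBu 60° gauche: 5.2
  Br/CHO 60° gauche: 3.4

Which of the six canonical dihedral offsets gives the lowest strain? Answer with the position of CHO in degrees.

CHO at 0° (eclipsed): tBu(0°)/CHO(0°) eclipsed 18.4; OH(120°)/CN(120°) eclipsed 7.7; Br(240°)/H(240°) eclipsed 6.3 → 32.4 kJ/mol.
CHO at 60° (staggered): tBu(0°)/CHO(60°) gauche 5.2; OH(120°)/CHO(60°) gauche 2.8; OH(120°)/CN(180°) gauche 2.1; Br(240°)/CN(180°) gauche 2.0 → 12.1 kJ/mol.
CHO at 120° (eclipsed): tBu(0°)/H(0°) eclipsed 9.2; OH(120°)/CHO(120°) eclipsed 9.7; Br(240°)/CN(240°) eclipsed 8.1 → 27.0 kJ/mol.
CHO at 180° (staggered): tBu(0°)/CN(300°) gauche 4.8; OH(120°)/CHO(180°) gauche 2.8; Br(240°)/CHO(180°) gauche 3.4; Br(240°)/CN(300°) gauche 2.0 → 13.0 kJ/mol.
CHO at 240° (eclipsed): tBu(0°)/CN(0°) eclipsed 13.2; OH(120°)/H(120°) eclipsed 5.5; Br(240°)/CHO(240°) eclipsed 11.1 → 29.8 kJ/mol.
CHO at 300° (staggered): tBu(0°)/CHO(300°) gauche 5.2; tBu(0°)/CN(60°) gauche 4.8; OH(120°)/CN(60°) gauche 2.1; Br(240°)/CHO(300°) gauche 3.4 → 15.5 kJ/mol.
The minimum (12.1 kJ/mol) occurs with CHO at 60°.

60°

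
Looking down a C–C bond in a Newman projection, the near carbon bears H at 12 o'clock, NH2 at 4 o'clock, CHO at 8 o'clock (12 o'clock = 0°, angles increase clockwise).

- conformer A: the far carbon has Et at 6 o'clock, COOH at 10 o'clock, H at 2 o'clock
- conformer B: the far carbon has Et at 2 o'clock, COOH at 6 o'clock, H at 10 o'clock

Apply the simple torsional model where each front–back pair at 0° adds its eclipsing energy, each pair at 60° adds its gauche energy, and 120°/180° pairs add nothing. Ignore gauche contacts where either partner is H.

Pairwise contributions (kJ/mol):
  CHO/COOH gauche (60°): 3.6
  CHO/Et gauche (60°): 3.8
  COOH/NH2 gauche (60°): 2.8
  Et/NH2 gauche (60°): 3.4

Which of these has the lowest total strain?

A (staggered): NH2–Et gauche, CHO–Et gauche, CHO–COOH gauche; 3.4 + 3.8 + 3.6 = 10.8 kJ/mol.
B (staggered): NH2–Et gauche, NH2–COOH gauche, CHO–COOH gauche; 3.4 + 2.8 + 3.6 = 9.8 kJ/mol.
B has the lowest total (9.8 kJ/mol).

B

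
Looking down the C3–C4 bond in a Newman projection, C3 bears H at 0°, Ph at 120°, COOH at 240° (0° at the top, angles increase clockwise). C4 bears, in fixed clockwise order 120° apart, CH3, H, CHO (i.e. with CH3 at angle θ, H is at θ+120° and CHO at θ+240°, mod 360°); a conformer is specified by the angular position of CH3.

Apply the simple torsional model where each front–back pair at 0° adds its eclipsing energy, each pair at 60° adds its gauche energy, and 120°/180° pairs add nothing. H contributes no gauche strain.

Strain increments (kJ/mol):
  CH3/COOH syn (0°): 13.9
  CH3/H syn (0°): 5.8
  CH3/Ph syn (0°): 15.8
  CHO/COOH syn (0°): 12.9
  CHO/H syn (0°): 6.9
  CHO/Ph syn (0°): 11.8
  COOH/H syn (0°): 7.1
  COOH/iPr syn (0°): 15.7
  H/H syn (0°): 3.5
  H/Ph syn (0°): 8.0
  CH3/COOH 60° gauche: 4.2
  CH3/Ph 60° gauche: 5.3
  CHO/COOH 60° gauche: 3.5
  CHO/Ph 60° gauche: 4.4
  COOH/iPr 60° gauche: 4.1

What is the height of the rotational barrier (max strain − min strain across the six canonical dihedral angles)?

21.0 kJ/mol

CH3 at 0° (eclipsed): H(0°)/CH3(0°) eclipsed 5.8; Ph(120°)/H(120°) eclipsed 8.0; COOH(240°)/CHO(240°) eclipsed 12.9 → 26.7 kJ/mol.
CH3 at 60° (staggered): Ph(120°)/CH3(60°) gauche 5.3; COOH(240°)/CHO(300°) gauche 3.5 → 8.8 kJ/mol.
CH3 at 120° (eclipsed): H(0°)/CHO(0°) eclipsed 6.9; Ph(120°)/CH3(120°) eclipsed 15.8; COOH(240°)/H(240°) eclipsed 7.1 → 29.8 kJ/mol.
CH3 at 180° (staggered): Ph(120°)/CH3(180°) gauche 5.3; Ph(120°)/CHO(60°) gauche 4.4; COOH(240°)/CH3(180°) gauche 4.2 → 13.9 kJ/mol.
CH3 at 240° (eclipsed): H(0°)/H(0°) eclipsed 3.5; Ph(120°)/CHO(120°) eclipsed 11.8; COOH(240°)/CH3(240°) eclipsed 13.9 → 29.2 kJ/mol.
CH3 at 300° (staggered): Ph(120°)/CHO(180°) gauche 4.4; COOH(240°)/CH3(300°) gauche 4.2; COOH(240°)/CHO(180°) gauche 3.5 → 12.1 kJ/mol.
Max at 120° (29.8 kJ/mol), min at 60° (8.8 kJ/mol); barrier = 21.0 kJ/mol.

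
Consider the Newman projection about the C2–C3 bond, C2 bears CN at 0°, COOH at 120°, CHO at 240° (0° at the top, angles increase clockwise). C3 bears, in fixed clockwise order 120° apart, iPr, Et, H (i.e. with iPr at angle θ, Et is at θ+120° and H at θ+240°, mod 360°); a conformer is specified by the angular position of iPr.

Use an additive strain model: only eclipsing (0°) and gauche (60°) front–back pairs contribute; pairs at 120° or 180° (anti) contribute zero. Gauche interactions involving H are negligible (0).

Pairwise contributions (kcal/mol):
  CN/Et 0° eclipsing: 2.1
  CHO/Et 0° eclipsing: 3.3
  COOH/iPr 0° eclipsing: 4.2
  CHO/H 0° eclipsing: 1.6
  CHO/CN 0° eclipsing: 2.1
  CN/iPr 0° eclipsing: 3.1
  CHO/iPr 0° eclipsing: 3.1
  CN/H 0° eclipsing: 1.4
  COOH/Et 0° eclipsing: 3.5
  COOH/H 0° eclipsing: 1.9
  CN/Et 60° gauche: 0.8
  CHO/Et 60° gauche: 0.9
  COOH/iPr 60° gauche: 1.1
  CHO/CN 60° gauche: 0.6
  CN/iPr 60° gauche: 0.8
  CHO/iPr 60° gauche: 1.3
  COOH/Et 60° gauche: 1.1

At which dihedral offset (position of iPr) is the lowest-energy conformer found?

iPr at 0° is eclipsed. CN at 0° is eclipsed with iPr at 0° (3.1); COOH at 120° is eclipsed with Et at 120° (3.5); CHO at 240° is eclipsed with H at 240° (1.6). Total 8.2 kcal/mol.
iPr at 60° is staggered. CN at 0° is gauche with iPr at 60° (0.8); COOH at 120° is gauche with iPr at 60° (1.1); COOH at 120° is gauche with Et at 180° (1.1); CHO at 240° is gauche with Et at 180° (0.9). Total 3.9 kcal/mol.
iPr at 120° is eclipsed. CN at 0° is eclipsed with H at 0° (1.4); COOH at 120° is eclipsed with iPr at 120° (4.2); CHO at 240° is eclipsed with Et at 240° (3.3). Total 8.9 kcal/mol.
iPr at 180° is staggered. CN at 0° is gauche with Et at 300° (0.8); COOH at 120° is gauche with iPr at 180° (1.1); CHO at 240° is gauche with iPr at 180° (1.3); CHO at 240° is gauche with Et at 300° (0.9). Total 4.1 kcal/mol.
iPr at 240° is eclipsed. CN at 0° is eclipsed with Et at 0° (2.1); COOH at 120° is eclipsed with H at 120° (1.9); CHO at 240° is eclipsed with iPr at 240° (3.1). Total 7.1 kcal/mol.
iPr at 300° is staggered. CN at 0° is gauche with iPr at 300° (0.8); CN at 0° is gauche with Et at 60° (0.8); COOH at 120° is gauche with Et at 60° (1.1); CHO at 240° is gauche with iPr at 300° (1.3). Total 4.0 kcal/mol.
The minimum (3.9 kcal/mol) occurs with iPr at 60°.

60°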